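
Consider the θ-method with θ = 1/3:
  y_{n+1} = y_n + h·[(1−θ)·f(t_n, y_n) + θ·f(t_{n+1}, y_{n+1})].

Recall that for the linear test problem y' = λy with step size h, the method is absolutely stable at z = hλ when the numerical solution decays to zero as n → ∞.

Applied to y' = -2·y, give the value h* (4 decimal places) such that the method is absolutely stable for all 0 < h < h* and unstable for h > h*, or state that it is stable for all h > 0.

Set f=λy, z=hλ:
  y_{n+1} = y_n + z·[2/3·y_n + 1/3·y_{n+1}] ⇒ (1 − 1/3z)y_{n+1} = (1 + 2/3z)y_n
  Hence R(z) = (1 + 2/3z)/(1 − 1/3z).

Boundary: |R(x)|=1, x<0.
x=-0.32: |R|=0.7108
R=−1: 1+2/3x = −1+1/3x ⇒ -1/3x=2 ⇒ x=2/(-1/3)=-6.0000
Confirm numerically:
  x=-3.843: |R|=0.68479 <1
  x=-3.457: |R|=0.60616 <1
  x=-3.224: |R|=0.55398 <1
  x=-2.890: |R|=0.47199 <1
  x=-6.427: |R|=1.04530 >1
  x=-6.159: |R|=1.01736 >1
Stable set (-6.0000, 0).

(-6.0000,0); λ=-2 ⇒ h* = (6)/2 = 3.0000.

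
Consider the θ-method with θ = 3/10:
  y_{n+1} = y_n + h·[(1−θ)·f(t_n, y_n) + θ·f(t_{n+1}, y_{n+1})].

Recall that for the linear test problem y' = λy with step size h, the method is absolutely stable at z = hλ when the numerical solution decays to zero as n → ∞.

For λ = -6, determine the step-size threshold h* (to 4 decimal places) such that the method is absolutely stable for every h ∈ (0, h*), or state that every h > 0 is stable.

(-5.0000,0); λ=-6 ⇒ h* = (5)/6 = 0.8333.

On y'=λy, z=hλ:
  y_{n+1} = y_n + z·[7/10·y_n + 3/10·y_{n+1}] ⇒ (1 − 3/10z)y_{n+1} = (1 + 7/10z)y_n
  so R(z) = (1 + 7/10z)/(1 − 3/10z).

Solve |R(x)|<1 on ℝ⁻.
x=-0.93: |R|=0.2729
R=−1: 1+7/10x = −1+3/10x ⇒ -2/5x=2 ⇒ x=2/(-2/5)=-5.0000
Confirm numerically:
  x=-4.851: |R|=0.97573 <1
  x=-4.762: |R|=0.96080 <1
  x=-3.044: |R|=0.59105 <1
  x=-2.936: |R|=0.56104 <1
  x=-5.512: |R|=1.07718 >1
  x=-5.362: |R|=1.05551 >1
  x=-5.096: |R|=1.01519 >1
So |R|<1 on (-5.0000, 0).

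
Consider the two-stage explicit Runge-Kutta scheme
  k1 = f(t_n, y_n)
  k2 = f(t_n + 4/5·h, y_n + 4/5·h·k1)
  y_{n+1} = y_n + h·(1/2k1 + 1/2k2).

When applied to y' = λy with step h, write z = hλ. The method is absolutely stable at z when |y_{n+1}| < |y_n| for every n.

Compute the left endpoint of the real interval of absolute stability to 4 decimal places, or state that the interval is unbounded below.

Set f=λy, z=hλ:
  k1=λy_n ⇒ h·k1=z·y_n;  k2=λ(1+4/5z)y_n ⇒ h·k2=z(1+4/5z)y_n
  y_{n+1}/y_n = 1 + 1/2z + 1/2z(1+4/5z) = 1 + z + 2/5z²
  R(z) = 1 + z + 2/5z².

Solve |R(x)|<1 on ℝ⁻.
x=-1.36: |R|=0.3798
R=1: x+2/5x²=0 ⇒ x=−5/2=-2.5000; min R=1−1/(4·2/5)=0.3750>−1
Confirm numerically:
  x=-2.403: |R|=0.90676 <1
  x=-2.370: |R|=0.87676 <1
  x=-1.553: |R|=0.41172 <1
  x=-2.990: |R|=1.58604 >1
  x=-2.989: |R|=1.58465 >1
Stable set (-2.5000, 0).

z* = -2.5000.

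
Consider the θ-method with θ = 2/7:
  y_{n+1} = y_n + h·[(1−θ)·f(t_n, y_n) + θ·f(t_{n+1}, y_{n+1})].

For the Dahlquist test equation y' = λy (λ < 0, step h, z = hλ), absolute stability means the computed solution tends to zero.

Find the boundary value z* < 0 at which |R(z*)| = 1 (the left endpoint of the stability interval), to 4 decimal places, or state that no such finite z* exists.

left endpoint -4.6667.

With y'=λy (z=hλ):
  y_{n+1} = y_n + z·[5/7·y_n + 2/7·y_{n+1}] ⇒ (1 − 2/7z)y_{n+1} = (1 + 5/7z)y_n
  Hence R(z) = (1 + 5/7z)/(1 − 2/7z).

Find x<0 with |R(x)|<1.
x=-1.5: |R|=0.0500
R=−1: 1+5/7x = −1+2/7x ⇒ -3/7x=2 ⇒ x=2/(-3/7)=-4.6667
Confirm numerically:
  x=-4.431: |R|=0.95543 <1
  x=-2.857: |R|=0.57299 <1
  x=-2.658: |R|=0.51072 <1
  x=-2.098: |R|=0.31172 <1
  x=-5.014: |R|=1.06119 >1
  x=-4.971: |R|=1.05389 >1
  x=-4.817: |R|=1.02711 >1
Stable set (-4.6667, 0).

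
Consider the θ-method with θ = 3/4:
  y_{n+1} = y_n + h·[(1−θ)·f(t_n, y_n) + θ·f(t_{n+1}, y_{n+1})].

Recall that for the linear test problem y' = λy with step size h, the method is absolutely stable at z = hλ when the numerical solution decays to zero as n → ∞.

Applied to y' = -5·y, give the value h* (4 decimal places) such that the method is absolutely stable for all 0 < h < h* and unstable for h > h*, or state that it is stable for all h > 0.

On y'=λy, z=hλ:
  y_{n+1} = y_n + z·[1/4·y_n + 3/4·y_{n+1}] ⇒ (1 − 3/4z)y_{n+1} = (1 + 1/4z)y_n
  Hence R(z) = (1 + 1/4z)/(1 − 3/4z).

Solve |R(x)|<1 on ℝ⁻.
x=-1.29: |R|=0.3443
x=-2: |R|=0.2000
x=-10: |R|=0.1765
x=-100: |R|=0.3158
θ=3/4≥1/2 ⇒ |1+1/4x|<|1−3/4x| ∀x<0 ⇒ unbounded interval.

interval (−∞, 0). Any h>0 works for λ=-5.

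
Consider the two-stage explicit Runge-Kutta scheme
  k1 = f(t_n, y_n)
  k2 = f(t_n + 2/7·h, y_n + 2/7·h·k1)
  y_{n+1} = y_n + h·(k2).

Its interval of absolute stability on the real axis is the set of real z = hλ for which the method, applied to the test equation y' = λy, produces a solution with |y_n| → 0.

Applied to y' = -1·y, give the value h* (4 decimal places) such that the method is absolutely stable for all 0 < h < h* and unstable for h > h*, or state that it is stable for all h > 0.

(-3.5000,0); λ=-1 ⇒ h* = (7/2)/1 = 3.5000.

On y'=λy, z=hλ:
  k1=λy_n ⇒ h·k1=z·y_n;  k2=λ(1+2/7z)y_n ⇒ h·k2=z(1+2/7z)y_n
  y_{n+1}/y_n = 1 + z(1+2/7z) = 1 + z + 2/7z²
  R(z) = 1 + z + 2/7z².

Need |R(x)|<1, x<0.
x=-1.58: |R|=0.1333
R=1: x+2/7x²=0 ⇒ x=−7/2=-3.5000; min R=1−1/(4·2/7)=0.1250>−1
Confirm numerically:
  x=-3.375: |R|=0.87946 <1
  x=-2.922: |R|=0.51745 <1
  x=-2.836: |R|=0.46197 <1
  x=-2.535: |R|=0.30106 <1
  x=-3.982: |R|=1.54838 >1
  x=-3.729: |R|=1.24398 >1
So |R|<1 on (-3.5000, 0).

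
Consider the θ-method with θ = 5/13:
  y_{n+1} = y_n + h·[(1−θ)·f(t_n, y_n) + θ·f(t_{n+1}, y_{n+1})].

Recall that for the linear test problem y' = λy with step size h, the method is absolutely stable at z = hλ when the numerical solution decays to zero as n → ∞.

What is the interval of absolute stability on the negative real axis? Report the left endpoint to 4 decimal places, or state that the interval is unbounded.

(-8.6667, 0).

Set f=λy, z=hλ:
  y_{n+1} = y_n + z·[8/13·y_n + 5/13·y_{n+1}] ⇒ (1 − 5/13z)y_{n+1} = (1 + 8/13z)y_n
  R(z) = (1 + 8/13z)/(1 − 5/13z).

Find x<0 with |R(x)|<1.
x=-0.58: |R|=0.5258
R=−1: 1+8/13x = −1+5/13x ⇒ -3/13x=2 ⇒ x=2/(-3/13)=-8.6667
Confirm numerically:
  x=-6.949: |R|=0.89207 <1
  x=-6.090: |R|=0.82209 <1
  x=-4.324: |R|=0.62369 <1
  x=-9.099: |R|=1.02217 >1
  x=-9.089: |R|=1.02168 >1
  x=-9.004: |R|=1.01744 >1
Interval (-8.6667, 0).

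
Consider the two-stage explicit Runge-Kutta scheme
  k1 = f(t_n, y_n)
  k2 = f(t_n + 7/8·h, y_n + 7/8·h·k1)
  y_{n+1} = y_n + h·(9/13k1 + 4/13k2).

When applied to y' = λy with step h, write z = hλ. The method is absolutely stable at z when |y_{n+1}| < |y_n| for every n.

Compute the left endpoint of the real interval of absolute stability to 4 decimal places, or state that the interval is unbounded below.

left endpoint -3.7143.

Set f=λy, z=hλ:
  k1=λy_n ⇒ h·k1=z·y_n;  k2=λ(1+7/8z)y_n ⇒ h·k2=z(1+7/8z)y_n
  y_{n+1}/y_n = 1 + 9/13z + 4/13z(1+7/8z) = 1 + z + 7/26z²
  so R(z) = 1 + z + 7/26z².

Boundary: |R(x)|=1, x<0.
x=-1.34: |R|=0.1434
R=1: x+7/26x²=0 ⇒ x=−26/7=-3.7143; min R=1−1/(4·7/26)=0.0714>−1
Confirm numerically:
  x=-3.532: |R|=0.82666 <1
  x=-2.921: |R|=0.37614 <1
  x=-2.331: |R|=0.13188 <1
  x=-4.062: |R|=1.38027 >1
  x=-3.890: |R|=1.18403 >1
  x=-3.819: |R|=1.10767 >1
So |R|<1 on (-3.7143, 0).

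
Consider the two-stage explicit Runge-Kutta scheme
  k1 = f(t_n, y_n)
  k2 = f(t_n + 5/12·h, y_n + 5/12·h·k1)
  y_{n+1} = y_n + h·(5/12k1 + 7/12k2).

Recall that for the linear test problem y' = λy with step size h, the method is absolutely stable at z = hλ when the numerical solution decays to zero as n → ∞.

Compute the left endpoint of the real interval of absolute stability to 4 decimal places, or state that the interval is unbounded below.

left endpoint -4.1143.

On y'=λy, z=hλ:
  k1=λy_n ⇒ h·k1=z·y_n;  k2=λ(1+5/12z)y_n ⇒ h·k2=z(1+5/12z)y_n
  y_{n+1}/y_n = 1 + 5/12z + 7/12z(1+5/12z) = 1 + z + 35/144z²
  Hence R(z) = 1 + z + 35/144z².

Solve |R(x)|<1 on ℝ⁻.
x=-1.73: |R|=0.0026
R=1: x+35/144x²=0 ⇒ x=−144/35=-4.1143; min R=1−1/(4·35/144)=-0.0286>−1
Confirm numerically:
  x=-3.917: |R|=0.81217 <1
  x=-3.907: |R|=0.80316 <1
  x=-3.712: |R|=0.63705 <1
  x=-3.061: |R|=0.21636 <1
  x=-4.482: |R|=1.40058 >1
  x=-4.289: |R|=1.18213 >1
  x=-4.263: |R|=1.15409 >1
So |R|<1 on (-4.1143, 0).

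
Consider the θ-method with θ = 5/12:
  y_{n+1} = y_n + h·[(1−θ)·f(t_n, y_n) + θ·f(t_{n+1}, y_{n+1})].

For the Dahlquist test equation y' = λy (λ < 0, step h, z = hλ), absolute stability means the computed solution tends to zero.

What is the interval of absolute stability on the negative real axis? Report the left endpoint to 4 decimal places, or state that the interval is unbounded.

On y'=λy, z=hλ:
  y_{n+1} = y_n + z·[7/12·y_n + 5/12·y_{n+1}] ⇒ (1 − 5/12z)y_{n+1} = (1 + 7/12z)y_n
  R(z) = (1 + 7/12z)/(1 − 5/12z).

Need |R(x)|<1, x<0.
x=-1.75: |R|=0.0120
R=−1: 1+7/12x = −1+5/12x ⇒ -1/6x=2 ⇒ x=2/(-1/6)=-12.0000
Confirm numerically:
  x=-9.470: |R|=0.91474 <1
  x=-7.280: |R|=0.80496 <1
  x=-6.551: |R|=0.75650 <1
  x=-12.568: |R|=1.01518 >1
  x=-12.428: |R|=1.01155 >1
  x=-12.192: |R|=1.00526 >1
Stable set (-12.0000, 0).

(-12.0000, 0).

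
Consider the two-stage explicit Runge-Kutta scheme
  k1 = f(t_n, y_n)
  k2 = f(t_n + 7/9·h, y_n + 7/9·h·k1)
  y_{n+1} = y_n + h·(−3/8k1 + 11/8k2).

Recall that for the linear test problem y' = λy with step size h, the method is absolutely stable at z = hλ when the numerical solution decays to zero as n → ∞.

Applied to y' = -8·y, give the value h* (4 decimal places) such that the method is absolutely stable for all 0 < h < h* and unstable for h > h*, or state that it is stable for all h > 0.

On y'=λy, z=hλ:
  k1=λy_n ⇒ h·k1=z·y_n;  k2=λ(1+7/9z)y_n ⇒ h·k2=z(1+7/9z)y_n
  y_{n+1}/y_n = 1 − 3/8z + 11/8z(1+7/9z) = 1 + z + 77/72z²
  ⇒ R(z) = 1 + z + 77/72z².

Need |R(x)|<1, x<0.
x=-0.77: |R|=0.8641
R=1: x+77/72x²=0 ⇒ x=−72/77=-0.9351; min R=1−1/(4·77/72)=0.7662>−1
Confirm numerically:
  x=-0.604: |R|=0.78615 <1
  x=-0.516: |R|=0.76875 <1
  x=-0.401: |R|=0.77097 <1
  x=-1.450: |R|=1.79851 >1
  x=-1.343: |R|=1.58590 >1
So |R|<1 on (-0.9351, 0).

(-0.9351,0); λ=-8 ⇒ h* = (72/77)/8 = 0.1169.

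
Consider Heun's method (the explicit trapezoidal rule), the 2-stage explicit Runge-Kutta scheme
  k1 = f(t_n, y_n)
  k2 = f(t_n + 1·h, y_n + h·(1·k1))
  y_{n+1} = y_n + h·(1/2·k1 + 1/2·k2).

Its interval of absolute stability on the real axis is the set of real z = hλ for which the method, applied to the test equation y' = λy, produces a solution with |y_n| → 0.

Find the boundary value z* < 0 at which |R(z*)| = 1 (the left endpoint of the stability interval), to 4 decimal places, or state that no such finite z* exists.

On y'=λy, z=hλ:
  order 2, 2-stage ⇒ R(z)=1+z+z^2/2
  (e.g. R(-0.72)=0.53920, |R|=0.53920)

Solve |R(x)|<1 on ℝ⁻.
x=-0.72: |R|=0.5392
|R(-1.19)|=0.5181 |R(-1.1)|=0.5050 |R(-0.95)|=0.5012
Bisect:
  x_lo=-2.7240 |R|=1.9861  x_hi=-0.3027 |R|=0.7431
  mid=-1.51333 |R|=0.63176 →hi
  mid=-2.11867 |R|=1.12571 →lo
  mid=-1.81600 |R|=0.83293 →hi
  mid=-1.96733 |R|=0.96787 →hi
  mid=-2.04300 |R|=1.04393 →lo
  mid=-2.00517 |R|=1.00518 →lo
  mid=-1.98625 |R|=0.98635 →hi
  mid=-1.99571 |R|=0.99572 →hi
  mid=-2.00044 |R|=1.00044 →lo
  ...
  [-2.00014,-1.99999] ⇒ x*=-2.0000
So |R|<1 on (-2.0000, 0).

left endpoint -2.0000.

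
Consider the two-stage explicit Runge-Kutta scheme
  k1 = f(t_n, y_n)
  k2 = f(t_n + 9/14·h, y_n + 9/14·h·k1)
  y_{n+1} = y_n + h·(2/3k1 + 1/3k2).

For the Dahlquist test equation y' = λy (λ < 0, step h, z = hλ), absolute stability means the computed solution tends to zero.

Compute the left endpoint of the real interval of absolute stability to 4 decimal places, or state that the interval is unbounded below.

z* = -4.6667.

With y'=λy (z=hλ):
  k1=λy_n ⇒ h·k1=z·y_n;  k2=λ(1+9/14z)y_n ⇒ h·k2=z(1+9/14z)y_n
  y_{n+1}/y_n = 1 + 2/3z + 1/3z(1+9/14z) = 1 + z + 3/14z²
  ⇒ R(z) = 1 + z + 3/14z².

Find x<0 with |R(x)|<1.
x=-1.28: |R|=0.0711
R=1: x+3/14x²=0 ⇒ x=−14/3=-4.6667; min R=1−1/(4·3/14)=-0.1667>−1
Confirm numerically:
  x=-3.527: |R|=0.13866 <1
  x=-3.299: |R|=0.03316 <1
  x=-2.660: |R|=0.14380 <1
  x=-2.659: |R|=0.14394 <1
  x=-5.090: |R|=1.46174 >1
  x=-5.087: |R|=1.45819 >1
  x=-4.829: |R|=1.16798 >1
Interval (-4.6667, 0).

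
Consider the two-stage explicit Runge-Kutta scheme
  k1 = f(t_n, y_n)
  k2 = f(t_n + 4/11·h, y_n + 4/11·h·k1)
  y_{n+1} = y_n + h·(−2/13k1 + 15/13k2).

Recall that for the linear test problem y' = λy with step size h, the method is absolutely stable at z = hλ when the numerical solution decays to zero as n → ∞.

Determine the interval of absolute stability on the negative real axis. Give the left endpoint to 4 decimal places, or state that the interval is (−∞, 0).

(-2.3833, 0).

With y'=λy (z=hλ):
  k1=λy_n ⇒ h·k1=z·y_n;  k2=λ(1+4/11z)y_n ⇒ h·k2=z(1+4/11z)y_n
  y_{n+1}/y_n = 1 − 2/13z + 15/13z(1+4/11z) = 1 + z + 60/143z²
  R(z) = 1 + z + 60/143z².

Solve |R(x)|<1 on ℝ⁻.
x=-1.19: |R|=0.4042
R=1: x+60/143x²=0 ⇒ x=−143/60=-2.3833; min R=1−1/(4·60/143)=0.4042>−1
Confirm numerically:
  x=-2.359: |R|=0.97592 <1
  x=-2.032: |R|=0.70046 <1
  x=-1.624: |R|=0.48259 <1
  x=-2.833: |R|=1.53451 >1
  x=-2.765: |R|=1.44279 >1
  x=-2.495: |R|=1.11690 >1
Stable set (-2.3833, 0).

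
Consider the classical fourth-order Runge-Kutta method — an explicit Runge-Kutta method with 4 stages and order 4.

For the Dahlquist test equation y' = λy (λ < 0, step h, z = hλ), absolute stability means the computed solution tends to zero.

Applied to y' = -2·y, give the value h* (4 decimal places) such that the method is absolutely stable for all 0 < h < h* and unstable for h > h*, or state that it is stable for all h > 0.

(-2.7853,0); λ=-2 ⇒ h* = 1.3926.

Test eqn y'=λy, z=hλ:
  order 4, 4-stage ⇒ R(z)=1+z+z^2/2+z^3/6+z^4/24
  (e.g. R(-0.48)=0.61898, |R|=0.61898)

Find x<0 with |R(x)|<1.
x=-0.48: |R|=0.6190
|R(-2.78)|=0.9920 |R(-2.27)|=0.4633 |R(-0.83)|=0.4389
Bisect:
  x_lo=-3.5981 |R|=3.0952  x_hi=-0.0579 |R|=0.9438
  mid=-1.82801 |R|=0.28998 →hi
  mid=-2.71307 |R|=0.89646 →hi
  mid=-3.15561 |R|=1.71776 →lo
  mid=-2.93434 |R|=1.24898 →lo
  mid=-2.82371 |R|=1.05948 →lo
  mid=-2.76839 |R|=0.97481 →hi
  mid=-2.79605 |R|=1.01634 →lo
  mid=-2.78222 |R|=0.99538 →hi
  mid=-2.78913 |R|=1.00581 →lo
  mid=-2.78568 |R|=1.00058 →lo
  ...
  [-2.78546,-2.78524] ⇒ x*=-2.7853
Interval (-2.7853, 0).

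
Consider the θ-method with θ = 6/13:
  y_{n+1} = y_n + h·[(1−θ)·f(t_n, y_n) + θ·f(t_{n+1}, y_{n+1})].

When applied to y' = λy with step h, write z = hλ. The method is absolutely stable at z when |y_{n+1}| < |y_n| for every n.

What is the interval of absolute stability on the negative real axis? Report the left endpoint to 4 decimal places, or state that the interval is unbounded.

(-26.0000, 0).

On y'=λy, z=hλ:
  y_{n+1} = y_n + z·[7/13·y_n + 6/13·y_{n+1}] ⇒ (1 − 6/13z)y_{n+1} = (1 + 7/13z)y_n
  so R(z) = (1 + 7/13z)/(1 − 6/13z).

Solve |R(x)|<1 on ℝ⁻.
x=-0.9: |R|=0.3641
R=−1: 1+7/13x = −1+6/13x ⇒ -1/13x=2 ⇒ x=2/(-1/13)=-26.0000
Confirm numerically:
  x=-25.601: |R|=0.99761 <1
  x=-22.976: |R|=0.97995 <1
  x=-15.980: |R|=0.90797 <1
  x=-13.664: |R|=0.87013 <1
  x=-26.577: |R|=1.00335 >1
  x=-26.550: |R|=1.00319 >1
  x=-26.348: |R|=1.00203 >1
Stable set (-26.0000, 0).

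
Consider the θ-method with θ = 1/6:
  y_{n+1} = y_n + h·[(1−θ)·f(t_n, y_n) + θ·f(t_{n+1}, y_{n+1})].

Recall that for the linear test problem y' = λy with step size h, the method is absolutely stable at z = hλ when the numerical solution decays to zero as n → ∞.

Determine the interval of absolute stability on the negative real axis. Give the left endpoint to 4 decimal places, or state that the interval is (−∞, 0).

Set f=λy, z=hλ:
  y_{n+1} = y_n + z·[5/6·y_n + 1/6·y_{n+1}] ⇒ (1 − 1/6z)y_{n+1} = (1 + 5/6z)y_n
  ⇒ R(z) = (1 + 5/6z)/(1 − 1/6z).

Need |R(x)|<1, x<0.
x=-1.12: |R|=0.0562
R=−1: 1+5/6x = −1+1/6x ⇒ -2/3x=2 ⇒ x=2/(-2/3)=-3.0000
Confirm numerically:
  x=-2.778: |R|=0.89884 <1
  x=-2.606: |R|=0.81687 <1
  x=-1.884: |R|=0.43379 <1
  x=-3.291: |R|=1.12528 >1
  x=-3.215: |R|=1.09333 >1
  x=-3.116: |R|=1.05090 >1
Stable set (-3.0000, 0).

(-3.0000, 0).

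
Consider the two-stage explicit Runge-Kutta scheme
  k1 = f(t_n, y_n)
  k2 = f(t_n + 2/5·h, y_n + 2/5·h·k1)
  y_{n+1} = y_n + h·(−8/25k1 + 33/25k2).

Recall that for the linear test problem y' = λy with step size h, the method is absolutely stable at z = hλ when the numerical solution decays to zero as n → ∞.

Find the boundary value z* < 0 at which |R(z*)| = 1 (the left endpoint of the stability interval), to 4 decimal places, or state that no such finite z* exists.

On y'=λy, z=hλ:
  k1=λy_n ⇒ h·k1=z·y_n;  k2=λ(1+2/5z)y_n ⇒ h·k2=z(1+2/5z)y_n
  y_{n+1}/y_n = 1 − 8/25z + 33/25z(1+2/5z) = 1 + z + 66/125z²
  Hence R(z) = 1 + z + 66/125z².

Solve |R(x)|<1 on ℝ⁻.
x=-1.05: |R|=0.5321
R=1: x+66/125x²=0 ⇒ x=−125/66=-1.8939; min R=1−1/(4·66/125)=0.5265>−1
Confirm numerically:
  x=-1.702: |R|=0.82751 <1
  x=-1.373: |R|=0.62235 <1
  x=-0.788: |R|=0.53986 <1
  x=-2.304: |R|=1.49884 >1
  x=-2.116: |R|=1.24810 >1
  x=-1.914: |R|=1.02027 >1
Interval (-1.8939, 0).

z* = -1.8939.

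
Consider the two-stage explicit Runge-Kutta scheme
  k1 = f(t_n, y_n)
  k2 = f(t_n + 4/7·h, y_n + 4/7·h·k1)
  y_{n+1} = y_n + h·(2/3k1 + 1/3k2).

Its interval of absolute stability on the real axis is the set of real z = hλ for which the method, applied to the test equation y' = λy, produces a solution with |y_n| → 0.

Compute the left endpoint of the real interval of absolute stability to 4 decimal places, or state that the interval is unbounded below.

left endpoint -5.2500.

On y'=λy, z=hλ:
  k1=λy_n ⇒ h·k1=z·y_n;  k2=λ(1+4/7z)y_n ⇒ h·k2=z(1+4/7z)y_n
  y_{n+1}/y_n = 1 + 2/3z + 1/3z(1+4/7z) = 1 + z + 4/21z²
  R(z) = 1 + z + 4/21z².

Need |R(x)|<1, x<0.
x=-1.41: |R|=0.0313
R=1: x+4/21x²=0 ⇒ x=−21/4=-5.2500; min R=1−1/(4·4/21)=-0.3125>−1
Confirm numerically:
  x=-4.056: |R|=0.07755 <1
  x=-3.685: |R|=0.09848 <1
  x=-3.220: |R|=0.24507 <1
  x=-2.697: |R|=0.31151 <1
  x=-5.737: |R|=1.53218 >1
  x=-5.666: |R|=1.44896 >1
  x=-5.297: |R|=1.04742 >1
So |R|<1 on (-5.2500, 0).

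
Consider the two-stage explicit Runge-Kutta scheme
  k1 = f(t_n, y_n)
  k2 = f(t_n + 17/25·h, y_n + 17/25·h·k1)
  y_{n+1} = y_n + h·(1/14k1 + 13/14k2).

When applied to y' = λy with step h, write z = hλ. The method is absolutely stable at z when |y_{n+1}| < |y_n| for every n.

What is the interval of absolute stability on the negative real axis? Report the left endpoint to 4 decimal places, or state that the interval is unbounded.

(-1.5837, 0).

With y'=λy (z=hλ):
  k1=λy_n ⇒ h·k1=z·y_n;  k2=λ(1+17/25z)y_n ⇒ h·k2=z(1+17/25z)y_n
  y_{n+1}/y_n = 1 + 1/14z + 13/14z(1+17/25z) = 1 + z + 221/350z²
  R(z) = 1 + z + 221/350z².

Boundary: |R(x)|=1, x<0.
x=-1.3: |R|=0.7671
R=1: x+221/350x²=0 ⇒ x=−350/221=-1.5837; min R=1−1/(4·221/350)=0.6041>−1
Confirm numerically:
  x=-1.317: |R|=0.77821 <1
  x=-1.145: |R|=0.68282 <1
  x=-0.764: |R|=0.60456 <1
  x=-2.179: |R|=1.81905 >1
  x=-2.049: |R|=1.60199 >1
  x=-1.881: |R|=1.35310 >1
So |R|<1 on (-1.5837, 0).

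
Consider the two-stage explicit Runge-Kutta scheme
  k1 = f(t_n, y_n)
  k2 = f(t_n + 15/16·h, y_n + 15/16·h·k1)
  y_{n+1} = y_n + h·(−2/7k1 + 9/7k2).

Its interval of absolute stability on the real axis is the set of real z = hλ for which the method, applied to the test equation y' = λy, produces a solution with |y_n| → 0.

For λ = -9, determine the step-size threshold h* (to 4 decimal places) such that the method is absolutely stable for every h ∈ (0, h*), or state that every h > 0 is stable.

Set f=λy, z=hλ:
  k1=λy_n ⇒ h·k1=z·y_n;  k2=λ(1+15/16z)y_n ⇒ h·k2=z(1+15/16z)y_n
  y_{n+1}/y_n = 1 − 2/7z + 9/7z(1+15/16z) = 1 + z + 135/112z²
  ⇒ R(z) = 1 + z + 135/112z².

Boundary: |R(x)|=1, x<0.
x=-1.72: |R|=2.8459
R=1: x+135/112x²=0 ⇒ x=−112/135=-0.8296; min R=1−1/(4·135/112)=0.7926>−1
Confirm numerically:
  x=-0.793: |R|=0.96499 <1
  x=-0.706: |R|=0.89479 <1
  x=-0.658: |R|=0.86388 <1
  x=-1.022: |R|=1.23698 >1
  x=-0.964: |R|=1.15613 >1
Interval (-0.8296, 0).

(-0.8296,0); λ=-9 ⇒ h* = (112/135)/9 = 0.0922.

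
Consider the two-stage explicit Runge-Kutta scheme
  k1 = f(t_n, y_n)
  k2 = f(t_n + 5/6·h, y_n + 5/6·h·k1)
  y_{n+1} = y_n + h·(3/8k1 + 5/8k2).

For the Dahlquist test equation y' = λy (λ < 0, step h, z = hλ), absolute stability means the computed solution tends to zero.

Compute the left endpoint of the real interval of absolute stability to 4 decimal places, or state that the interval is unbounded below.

Test eqn y'=λy, z=hλ:
  k1=λy_n ⇒ h·k1=z·y_n;  k2=λ(1+5/6z)y_n ⇒ h·k2=z(1+5/6z)y_n
  y_{n+1}/y_n = 1 + 3/8z + 5/8z(1+5/6z) = 1 + z + 25/48z²
  so R(z) = 1 + z + 25/48z².

Solve |R(x)|<1 on ℝ⁻.
x=-0.91: |R|=0.5213
R=1: x+25/48x²=0 ⇒ x=−48/25=-1.9200; min R=1−1/(4·25/48)=0.5200>−1
Confirm numerically:
  x=-1.841: |R|=0.92425 <1
  x=-1.265: |R|=0.56845 <1
  x=-0.972: |R|=0.52008 <1
  x=-2.210: |R|=1.33380 >1
  x=-2.204: |R|=1.32601 >1
  x=-2.181: |R|=1.29648 >1
Stable set (-1.9200, 0).

z* = -1.9200.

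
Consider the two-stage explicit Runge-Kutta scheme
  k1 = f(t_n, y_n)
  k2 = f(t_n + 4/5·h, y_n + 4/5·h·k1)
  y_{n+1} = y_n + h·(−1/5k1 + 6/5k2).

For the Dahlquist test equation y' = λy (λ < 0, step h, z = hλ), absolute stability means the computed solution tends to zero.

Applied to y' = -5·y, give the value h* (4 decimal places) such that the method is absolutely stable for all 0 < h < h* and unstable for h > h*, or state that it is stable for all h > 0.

With y'=λy (z=hλ):
  k1=λy_n ⇒ h·k1=z·y_n;  k2=λ(1+4/5z)y_n ⇒ h·k2=z(1+4/5z)y_n
  y_{n+1}/y_n = 1 − 1/5z + 6/5z(1+4/5z) = 1 + z + 24/25z²
  so R(z) = 1 + z + 24/25z².

Find x<0 with |R(x)|<1.
x=-0.68: |R|=0.7639
R=1: x+24/25x²=0 ⇒ x=−25/24=-1.0417; min R=1−1/(4·24/25)=0.7396>−1
Confirm numerically:
  x=-0.946: |R|=0.91312 <1
  x=-0.659: |R|=0.75791 <1
  x=-0.658: |R|=0.75765 <1
  x=-0.560: |R|=0.74106 <1
  x=-1.588: |R|=1.83287 >1
  x=-1.572: |R|=1.80034 >1
  x=-1.178: |R|=1.15418 >1
So |R|<1 on (-1.0417, 0).

(-1.0417,0); λ=-5 ⇒ h* = (25/24)/5 = 0.2083.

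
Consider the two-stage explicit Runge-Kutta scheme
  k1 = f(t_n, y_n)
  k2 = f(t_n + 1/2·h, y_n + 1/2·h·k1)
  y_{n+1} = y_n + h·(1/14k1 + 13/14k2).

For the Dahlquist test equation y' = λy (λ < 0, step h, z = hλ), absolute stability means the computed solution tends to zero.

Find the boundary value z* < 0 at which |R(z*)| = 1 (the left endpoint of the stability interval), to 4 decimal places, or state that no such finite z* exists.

left endpoint -2.1538.

On y'=λy, z=hλ:
  k1=λy_n ⇒ h·k1=z·y_n;  k2=λ(1+1/2z)y_n ⇒ h·k2=z(1+1/2z)y_n
  y_{n+1}/y_n = 1 + 1/14z + 13/14z(1+1/2z) = 1 + z + 13/28z²
  so R(z) = 1 + z + 13/28z².

Need |R(x)|<1, x<0.
x=-0.45: |R|=0.6440
R=1: x+13/28x²=0 ⇒ x=−28/13=-2.1538; min R=1−1/(4·13/28)=0.4615>−1
Confirm numerically:
  x=-1.418: |R|=0.51555 <1
  x=-1.170: |R|=0.46556 <1
  x=-1.071: |R|=0.46155 <1
  x=-2.701: |R|=1.68615 >1
  x=-2.365: |R|=1.23185 >1
  x=-2.227: |R|=1.07564 >1
Stable set (-2.1538, 0).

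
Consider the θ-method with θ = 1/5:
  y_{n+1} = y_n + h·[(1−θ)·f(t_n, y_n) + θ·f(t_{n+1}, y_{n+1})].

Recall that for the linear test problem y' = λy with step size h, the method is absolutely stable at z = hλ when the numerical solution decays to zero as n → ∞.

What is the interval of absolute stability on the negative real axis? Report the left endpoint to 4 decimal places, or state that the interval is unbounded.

z∈(-3.3333,0).

Test eqn y'=λy, z=hλ:
  y_{n+1} = y_n + z·[4/5·y_n + 1/5·y_{n+1}] ⇒ (1 − 1/5z)y_{n+1} = (1 + 4/5z)y_n
  ⇒ R(z) = (1 + 4/5z)/(1 − 1/5z).

Find x<0 with |R(x)|<1.
x=-1.54: |R|=0.1774
R=−1: 1+4/5x = −1+1/5x ⇒ -3/5x=2 ⇒ x=2/(-3/5)=-3.3333
Confirm numerically:
  x=-3.293: |R|=0.98541 <1
  x=-1.738: |R|=0.28970 <1
  x=-1.700: |R|=0.26866 <1
  x=-3.664: |R|=1.11450 >1
  x=-3.469: |R|=1.04806 >1
Interval (-3.3333, 0).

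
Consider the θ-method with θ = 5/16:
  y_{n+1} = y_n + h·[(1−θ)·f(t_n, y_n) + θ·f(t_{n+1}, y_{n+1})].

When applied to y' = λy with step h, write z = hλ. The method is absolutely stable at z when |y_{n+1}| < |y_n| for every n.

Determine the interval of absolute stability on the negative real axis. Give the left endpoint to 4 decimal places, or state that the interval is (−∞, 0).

On y'=λy, z=hλ:
  y_{n+1} = y_n + z·[11/16·y_n + 5/16·y_{n+1}] ⇒ (1 − 5/16z)y_{n+1} = (1 + 11/16z)y_n
  ⇒ R(z) = (1 + 11/16z)/(1 − 5/16z).

Boundary: |R(x)|=1, x<0.
x=-0.98: |R|=0.2498
R=−1: 1+11/16x = −1+5/16x ⇒ -3/8x=2 ⇒ x=2/(-3/8)=-5.3333
Confirm numerically:
  x=-5.048: |R|=0.95849 <1
  x=-4.503: |R|=0.87065 <1
  x=-4.472: |R|=0.86528 <1
  x=-4.224: |R|=0.82069 <1
  x=-5.879: |R|=1.07212 >1
  x=-5.819: |R|=1.06462 >1
  x=-5.776: |R|=1.05918 >1
So |R|<1 on (-5.3333, 0).

z∈(-5.3333,0).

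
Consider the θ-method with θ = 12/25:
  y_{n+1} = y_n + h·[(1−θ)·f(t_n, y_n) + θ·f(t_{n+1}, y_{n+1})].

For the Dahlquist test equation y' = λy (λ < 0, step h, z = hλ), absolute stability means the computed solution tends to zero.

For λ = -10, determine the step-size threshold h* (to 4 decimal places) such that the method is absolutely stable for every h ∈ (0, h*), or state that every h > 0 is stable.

With y'=λy (z=hλ):
  y_{n+1} = y_n + z·[13/25·y_n + 12/25·y_{n+1}] ⇒ (1 − 12/25z)y_{n+1} = (1 + 13/25z)y_n
  R(z) = (1 + 13/25z)/(1 − 12/25z).

Solve |R(x)|<1 on ℝ⁻.
x=-0.86: |R|=0.3913
R=−1: 1+13/25x = −1+12/25x ⇒ -1/25x=2 ⇒ x=2/(-1/25)=-50.0000
Confirm numerically:
  x=-40.216: |R|=0.98072 <1
  x=-35.305: |R|=0.96725 <1
  x=-34.632: |R|=0.96512 <1
  x=-50.407: |R|=1.00065 >1
  x=-50.113: |R|=1.00018 >1
So |R|<1 on (-50.0000, 0).

(-50.0000,0); λ=-10 ⇒ h* = (50)/10 = 5.0000.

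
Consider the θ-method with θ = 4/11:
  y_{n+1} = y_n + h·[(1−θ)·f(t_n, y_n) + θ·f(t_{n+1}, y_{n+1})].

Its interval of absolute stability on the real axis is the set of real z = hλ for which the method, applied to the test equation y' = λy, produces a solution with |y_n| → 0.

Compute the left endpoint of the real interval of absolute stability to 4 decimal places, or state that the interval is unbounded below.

Set f=λy, z=hλ:
  y_{n+1} = y_n + z·[7/11·y_n + 4/11·y_{n+1}] ⇒ (1 − 4/11z)y_{n+1} = (1 + 7/11z)y_n
  so R(z) = (1 + 7/11z)/(1 − 4/11z).

Need |R(x)|<1, x<0.
x=-0.36: |R|=0.6817
R=−1: 1+7/11x = −1+4/11x ⇒ -3/11x=2 ⇒ x=2/(-3/11)=-7.3333
Confirm numerically:
  x=-7.070: |R|=0.97989 <1
  x=-6.172: |R|=0.90238 <1
  x=-3.579: |R|=0.55510 <1
  x=-7.688: |R|=1.02548 >1
  x=-7.546: |R|=1.01549 >1
  x=-7.423: |R|=1.00661 >1
Stable set (-7.3333, 0).

left endpoint -7.3333.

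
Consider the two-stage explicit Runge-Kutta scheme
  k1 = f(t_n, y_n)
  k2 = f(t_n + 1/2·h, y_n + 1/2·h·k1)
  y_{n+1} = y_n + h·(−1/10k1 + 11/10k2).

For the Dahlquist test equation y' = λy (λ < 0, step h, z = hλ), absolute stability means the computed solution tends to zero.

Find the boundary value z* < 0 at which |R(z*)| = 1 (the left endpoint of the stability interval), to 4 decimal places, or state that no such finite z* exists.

left endpoint -1.8182.

Set f=λy, z=hλ:
  k1=λy_n ⇒ h·k1=z·y_n;  k2=λ(1+1/2z)y_n ⇒ h·k2=z(1+1/2z)y_n
  y_{n+1}/y_n = 1 − 1/10z + 11/10z(1+1/2z) = 1 + z + 11/20z²
  Hence R(z) = 1 + z + 11/20z².

Solve |R(x)|<1 on ℝ⁻.
x=-0.98: |R|=0.5482
R=1: x+11/20x²=0 ⇒ x=−20/11=-1.8182; min R=1−1/(4·11/20)=0.5455>−1
Confirm numerically:
  x=-1.482: |R|=0.72598 <1
  x=-1.106: |R|=0.56678 <1
  x=-1.046: |R|=0.55576 <1
  x=-2.318: |R|=1.63722 >1
  x=-2.181: |R|=1.43522 >1
Interval (-1.8182, 0).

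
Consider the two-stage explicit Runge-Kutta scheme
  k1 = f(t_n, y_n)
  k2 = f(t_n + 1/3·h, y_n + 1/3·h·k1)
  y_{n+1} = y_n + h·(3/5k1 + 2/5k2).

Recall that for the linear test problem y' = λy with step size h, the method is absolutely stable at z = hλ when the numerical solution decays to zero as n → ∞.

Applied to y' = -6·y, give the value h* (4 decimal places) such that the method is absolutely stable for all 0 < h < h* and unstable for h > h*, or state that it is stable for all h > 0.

(-7.5000,0); λ=-6 ⇒ h* = (15/2)/6 = 1.2500.

On y'=λy, z=hλ:
  k1=λy_n ⇒ h·k1=z·y_n;  k2=λ(1+1/3z)y_n ⇒ h·k2=z(1+1/3z)y_n
  y_{n+1}/y_n = 1 + 3/5z + 2/5z(1+1/3z) = 1 + z + 2/15z²
  so R(z) = 1 + z + 2/15z².

Need |R(x)|<1, x<0.
x=-1.14: |R|=0.0333
R=1: x+2/15x²=0 ⇒ x=−15/2=-7.5000; min R=1−1/(4·2/15)=-0.8750>−1
Confirm numerically:
  x=-6.757: |R|=0.33061 <1
  x=-6.060: |R|=0.16352 <1
  x=-3.306: |R|=0.84872 <1
  x=-7.610: |R|=1.11161 >1
  x=-7.524: |R|=1.02408 >1
So |R|<1 on (-7.5000, 0).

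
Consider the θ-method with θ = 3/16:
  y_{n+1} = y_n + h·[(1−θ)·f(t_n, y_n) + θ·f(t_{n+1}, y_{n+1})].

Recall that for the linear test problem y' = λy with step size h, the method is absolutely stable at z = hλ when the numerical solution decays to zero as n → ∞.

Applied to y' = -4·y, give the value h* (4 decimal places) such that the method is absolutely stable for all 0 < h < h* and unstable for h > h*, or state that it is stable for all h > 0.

On y'=λy, z=hλ:
  y_{n+1} = y_n + z·[13/16·y_n + 3/16·y_{n+1}] ⇒ (1 − 3/16z)y_{n+1} = (1 + 13/16z)y_n
  R(z) = (1 + 13/16z)/(1 − 3/16z).

Boundary: |R(x)|=1, x<0.
x=-1.54: |R|=0.1950
R=−1: 1+13/16x = −1+3/16x ⇒ -5/8x=2 ⇒ x=2/(-5/8)=-3.2000
Confirm numerically:
  x=-2.195: |R|=0.55501 <1
  x=-2.172: |R|=0.54344 <1
  x=-1.956: |R|=0.43113 <1
  x=-1.371: |R|=0.09064 <1
  x=-3.722: |R|=1.19215 >1
  x=-3.702: |R|=1.18520 >1
  x=-3.650: |R|=1.16698 >1
Stable set (-3.2000, 0).

(-3.2000,0); λ=-4 ⇒ h* = (16/5)/4 = 0.8000.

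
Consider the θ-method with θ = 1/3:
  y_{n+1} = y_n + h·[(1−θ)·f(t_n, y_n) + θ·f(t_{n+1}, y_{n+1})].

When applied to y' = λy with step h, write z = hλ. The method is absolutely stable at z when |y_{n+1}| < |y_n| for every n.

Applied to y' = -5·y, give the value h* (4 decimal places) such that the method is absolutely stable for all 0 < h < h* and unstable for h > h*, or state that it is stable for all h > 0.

(-6.0000,0); λ=-5 ⇒ h* = (6)/5 = 1.2000.

Set f=λy, z=hλ:
  y_{n+1} = y_n + z·[2/3·y_n + 1/3·y_{n+1}] ⇒ (1 − 1/3z)y_{n+1} = (1 + 2/3z)y_n
  so R(z) = (1 + 2/3z)/(1 − 1/3z).

Solve |R(x)|<1 on ℝ⁻.
x=-1.52: |R|=0.0088
R=−1: 1+2/3x = −1+1/3x ⇒ -1/3x=2 ⇒ x=2/(-1/3)=-6.0000
Confirm numerically:
  x=-5.157: |R|=0.89665 <1
  x=-4.739: |R|=0.83706 <1
  x=-4.713: |R|=0.83314 <1
  x=-6.405: |R|=1.04306 >1
  x=-6.251: |R|=1.02713 >1
  x=-6.036: |R|=1.00398 >1
So |R|<1 on (-6.0000, 0).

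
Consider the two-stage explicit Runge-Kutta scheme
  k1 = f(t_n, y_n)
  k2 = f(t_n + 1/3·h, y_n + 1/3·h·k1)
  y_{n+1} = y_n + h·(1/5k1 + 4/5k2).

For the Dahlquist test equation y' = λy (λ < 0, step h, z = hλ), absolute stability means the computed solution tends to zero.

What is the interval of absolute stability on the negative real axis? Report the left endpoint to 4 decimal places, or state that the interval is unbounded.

(-3.7500, 0).

On y'=λy, z=hλ:
  k1=λy_n ⇒ h·k1=z·y_n;  k2=λ(1+1/3z)y_n ⇒ h·k2=z(1+1/3z)y_n
  y_{n+1}/y_n = 1 + 1/5z + 4/5z(1+1/3z) = 1 + z + 4/15z²
  Hence R(z) = 1 + z + 4/15z².

Boundary: |R(x)|=1, x<0.
x=-0.84: |R|=0.3482
R=1: x+4/15x²=0 ⇒ x=−15/4=-3.7500; min R=1−1/(4·4/15)=0.0625>−1
Confirm numerically:
  x=-2.365: |R|=0.12653 <1
  x=-2.127: |R|=0.07943 <1
  x=-1.605: |R|=0.08194 <1
  x=-4.010: |R|=1.27803 >1
  x=-3.970: |R|=1.23291 >1
  x=-3.900: |R|=1.15600 >1
Interval (-3.7500, 0).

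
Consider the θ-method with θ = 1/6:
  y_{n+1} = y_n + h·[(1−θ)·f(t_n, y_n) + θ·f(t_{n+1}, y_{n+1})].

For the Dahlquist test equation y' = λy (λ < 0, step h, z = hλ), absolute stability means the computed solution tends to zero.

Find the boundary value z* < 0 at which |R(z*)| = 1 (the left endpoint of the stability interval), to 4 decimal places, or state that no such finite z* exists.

z* = -3.0000.

Test eqn y'=λy, z=hλ:
  y_{n+1} = y_n + z·[5/6·y_n + 1/6·y_{n+1}] ⇒ (1 − 1/6z)y_{n+1} = (1 + 5/6z)y_n
  so R(z) = (1 + 5/6z)/(1 − 1/6z).

Solve |R(x)|<1 on ℝ⁻.
x=-1.14: |R|=0.0420
R=−1: 1+5/6x = −1+1/6x ⇒ -2/3x=2 ⇒ x=2/(-2/3)=-3.0000
Confirm numerically:
  x=-2.928: |R|=0.96774 <1
  x=-2.240: |R|=0.63107 <1
  x=-1.218: |R|=0.01247 <1
  x=-3.355: |R|=1.15179 >1
  x=-3.193: |R|=1.08398 >1
So |R|<1 on (-3.0000, 0).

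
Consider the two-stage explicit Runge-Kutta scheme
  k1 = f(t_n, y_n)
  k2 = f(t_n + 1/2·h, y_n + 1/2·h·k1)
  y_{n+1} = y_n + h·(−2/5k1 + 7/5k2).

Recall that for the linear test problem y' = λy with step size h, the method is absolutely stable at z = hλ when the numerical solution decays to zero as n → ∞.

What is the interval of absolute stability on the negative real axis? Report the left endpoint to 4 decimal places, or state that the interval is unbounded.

With y'=λy (z=hλ):
  k1=λy_n ⇒ h·k1=z·y_n;  k2=λ(1+1/2z)y_n ⇒ h·k2=z(1+1/2z)y_n
  y_{n+1}/y_n = 1 − 2/5z + 7/5z(1+1/2z) = 1 + z + 7/10z²
  so R(z) = 1 + z + 7/10z².

Solve |R(x)|<1 on ℝ⁻.
x=-1.77: |R|=1.4230
R=1: x+7/10x²=0 ⇒ x=−10/7=-1.4286; min R=1−1/(4·7/10)=0.6429>−1
Confirm numerically:
  x=-1.244: |R|=0.83928 <1
  x=-1.177: |R|=0.79273 <1
  x=-1.051: |R|=0.72222 <1
  x=-0.691: |R|=0.64324 <1
  x=-1.780: |R|=1.43788 >1
  x=-1.479: |R|=1.05221 >1
Stable set (-1.4286, 0).

(-1.4286, 0).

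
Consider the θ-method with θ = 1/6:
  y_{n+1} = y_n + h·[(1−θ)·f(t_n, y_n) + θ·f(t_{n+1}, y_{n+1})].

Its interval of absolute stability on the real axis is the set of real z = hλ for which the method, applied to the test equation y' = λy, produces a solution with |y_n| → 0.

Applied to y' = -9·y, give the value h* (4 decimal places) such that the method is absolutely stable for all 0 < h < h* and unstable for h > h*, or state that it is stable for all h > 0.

Set f=λy, z=hλ:
  y_{n+1} = y_n + z·[5/6·y_n + 1/6·y_{n+1}] ⇒ (1 − 1/6z)y_{n+1} = (1 + 5/6z)y_n
  R(z) = (1 + 5/6z)/(1 − 1/6z).

Solve |R(x)|<1 on ℝ⁻.
x=-0.52: |R|=0.5215
R=−1: 1+5/6x = −1+1/6x ⇒ -2/3x=2 ⇒ x=2/(-2/3)=-3.0000
Confirm numerically:
  x=-2.787: |R|=0.90304 <1
  x=-1.670: |R|=0.30639 <1
  x=-1.449: |R|=0.16714 <1
  x=-3.537: |R|=1.22523 >1
  x=-3.057: |R|=1.02517 >1
Interval (-3.0000, 0).

(-3.0000,0); λ=-9 ⇒ h* = (3)/9 = 0.3333.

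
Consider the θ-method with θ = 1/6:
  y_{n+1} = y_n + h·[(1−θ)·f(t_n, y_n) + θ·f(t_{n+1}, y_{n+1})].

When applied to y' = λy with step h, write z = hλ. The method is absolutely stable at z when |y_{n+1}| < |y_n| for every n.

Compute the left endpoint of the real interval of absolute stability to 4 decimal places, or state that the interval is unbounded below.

left endpoint -3.0000.

Set f=λy, z=hλ:
  y_{n+1} = y_n + z·[5/6·y_n + 1/6·y_{n+1}] ⇒ (1 − 1/6z)y_{n+1} = (1 + 5/6z)y_n
  Hence R(z) = (1 + 5/6z)/(1 − 1/6z).

Boundary: |R(x)|=1, x<0.
x=-0.51: |R|=0.5300
R=−1: 1+5/6x = −1+1/6x ⇒ -2/3x=2 ⇒ x=2/(-2/3)=-3.0000
Confirm numerically:
  x=-2.845: |R|=0.92990 <1
  x=-2.356: |R|=0.69172 <1
  x=-2.201: |R|=0.61029 <1
  x=-2.088: |R|=0.54896 <1
  x=-3.363: |R|=1.15508 >1
  x=-3.198: |R|=1.08611 >1
  x=-3.060: |R|=1.02649 >1
So |R|<1 on (-3.0000, 0).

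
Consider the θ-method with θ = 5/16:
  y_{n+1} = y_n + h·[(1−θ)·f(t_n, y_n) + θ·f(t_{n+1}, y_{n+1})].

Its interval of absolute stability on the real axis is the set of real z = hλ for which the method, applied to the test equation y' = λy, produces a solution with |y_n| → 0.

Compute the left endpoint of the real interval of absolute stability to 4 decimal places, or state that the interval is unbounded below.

left endpoint -5.3333.

Set f=λy, z=hλ:
  y_{n+1} = y_n + z·[11/16·y_n + 5/16·y_{n+1}] ⇒ (1 − 5/16z)y_{n+1} = (1 + 11/16z)y_n
  R(z) = (1 + 11/16z)/(1 − 5/16z).

Solve |R(x)|<1 on ℝ⁻.
x=-1.52: |R|=0.0305
R=−1: 1+11/16x = −1+5/16x ⇒ -3/8x=2 ⇒ x=2/(-3/8)=-5.3333
Confirm numerically:
  x=-5.133: |R|=0.97115 <1
  x=-5.053: |R|=0.95924 <1
  x=-4.248: |R|=0.82513 <1
  x=-2.794: |R|=0.49162 <1
  x=-5.806: |R|=1.06298 >1
  x=-5.576: |R|=1.03318 >1
  x=-5.359: |R|=1.00360 >1
So |R|<1 on (-5.3333, 0).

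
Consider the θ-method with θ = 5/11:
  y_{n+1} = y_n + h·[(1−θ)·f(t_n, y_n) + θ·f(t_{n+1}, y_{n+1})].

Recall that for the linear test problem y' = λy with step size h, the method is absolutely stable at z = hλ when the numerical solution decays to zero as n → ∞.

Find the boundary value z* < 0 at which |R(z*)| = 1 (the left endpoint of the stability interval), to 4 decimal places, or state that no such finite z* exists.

left endpoint -22.0000.

Test eqn y'=λy, z=hλ:
  y_{n+1} = y_n + z·[6/11·y_n + 5/11·y_{n+1}] ⇒ (1 − 5/11z)y_{n+1} = (1 + 6/11z)y_n
  R(z) = (1 + 6/11z)/(1 − 5/11z).

Find x<0 with |R(x)|<1.
x=-0.76: |R|=0.4351
R=−1: 1+6/11x = −1+5/11x ⇒ -1/11x=2 ⇒ x=2/(-1/11)=-22.0000
Confirm numerically:
  x=-19.360: |R|=0.97551 <1
  x=-14.971: |R|=0.91813 <1
  x=-13.881: |R|=0.89902 <1
  x=-13.522: |R|=0.89215 <1
  x=-22.298: |R|=1.00243 >1
  x=-22.113: |R|=1.00093 >1
  x=-22.089: |R|=1.00073 >1
So |R|<1 on (-22.0000, 0).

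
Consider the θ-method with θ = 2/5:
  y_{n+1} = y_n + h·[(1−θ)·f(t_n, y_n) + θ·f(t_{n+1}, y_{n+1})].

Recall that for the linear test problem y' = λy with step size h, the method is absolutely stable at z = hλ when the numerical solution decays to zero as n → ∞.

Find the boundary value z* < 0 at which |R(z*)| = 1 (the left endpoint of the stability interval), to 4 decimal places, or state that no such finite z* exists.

left endpoint -10.0000.

On y'=λy, z=hλ:
  y_{n+1} = y_n + z·[3/5·y_n + 2/5·y_{n+1}] ⇒ (1 − 2/5z)y_{n+1} = (1 + 3/5z)y_n
  R(z) = (1 + 3/5z)/(1 − 2/5z).

Solve |R(x)|<1 on ℝ⁻.
x=-0.57: |R|=0.5358
R=−1: 1+3/5x = −1+2/5x ⇒ -1/5x=2 ⇒ x=2/(-1/5)=-10.0000
Confirm numerically:
  x=-8.266: |R|=0.91947 <1
  x=-6.893: |R|=0.83461 <1
  x=-4.427: |R|=0.59773 <1
  x=-10.583: |R|=1.02228 >1
  x=-10.570: |R|=1.02181 >1
  x=-10.259: |R|=1.01015 >1
So |R|<1 on (-10.0000, 0).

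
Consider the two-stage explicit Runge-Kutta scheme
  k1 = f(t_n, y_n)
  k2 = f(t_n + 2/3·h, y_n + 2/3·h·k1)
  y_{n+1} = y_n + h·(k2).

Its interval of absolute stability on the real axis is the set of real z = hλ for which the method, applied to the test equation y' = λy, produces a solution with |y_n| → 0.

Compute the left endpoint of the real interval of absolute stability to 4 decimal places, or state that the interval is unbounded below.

Test eqn y'=λy, z=hλ:
  k1=λy_n ⇒ h·k1=z·y_n;  k2=λ(1+2/3z)y_n ⇒ h·k2=z(1+2/3z)y_n
  y_{n+1}/y_n = 1 + z(1+2/3z) = 1 + z + 2/3z²
  R(z) = 1 + z + 2/3z².

Find x<0 with |R(x)|<1.
x=-1.38: |R|=0.8896
R=1: x+2/3x²=0 ⇒ x=−3/2=-1.5000; min R=1−1/(4·2/3)=0.6250>−1
Confirm numerically:
  x=-1.325: |R|=0.84542 <1
  x=-1.138: |R|=0.72536 <1
  x=-1.020: |R|=0.67360 <1
  x=-1.845: |R|=1.42435 >1
  x=-1.767: |R|=1.31453 >1
Stable set (-1.5000, 0).

z* = -1.5000.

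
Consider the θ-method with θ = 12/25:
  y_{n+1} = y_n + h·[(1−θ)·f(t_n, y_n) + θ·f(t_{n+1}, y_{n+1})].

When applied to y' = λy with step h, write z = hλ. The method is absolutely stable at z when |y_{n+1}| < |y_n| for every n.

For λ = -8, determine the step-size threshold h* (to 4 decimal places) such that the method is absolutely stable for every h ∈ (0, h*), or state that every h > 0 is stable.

(-50.0000,0); λ=-8 ⇒ h* = (50)/8 = 6.2500.

Test eqn y'=λy, z=hλ:
  y_{n+1} = y_n + z·[13/25·y_n + 12/25·y_{n+1}] ⇒ (1 − 12/25z)y_{n+1} = (1 + 13/25z)y_n
  R(z) = (1 + 13/25z)/(1 − 12/25z).

Find x<0 with |R(x)|<1.
x=-0.47: |R|=0.6165
R=−1: 1+13/25x = −1+12/25x ⇒ -1/25x=2 ⇒ x=2/(-1/25)=-50.0000
Confirm numerically:
  x=-45.448: |R|=0.99202 <1
  x=-41.303: |R|=0.98330 <1
  x=-25.848: |R|=0.92794 <1
  x=-21.197: |R|=0.89690 <1
  x=-50.343: |R|=1.00055 >1
  x=-50.277: |R|=1.00044 >1
  x=-50.276: |R|=1.00044 >1
Interval (-50.0000, 0).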